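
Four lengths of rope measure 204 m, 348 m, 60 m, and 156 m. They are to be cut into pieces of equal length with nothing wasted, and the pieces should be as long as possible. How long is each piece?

12 m

The greatest length dividing all of 204, 348, 60, and 156 is their gcd.
204 = 2^2 × 3 × 17
348 = 2^2 × 3 × 29
60 = 2^2 × 3 × 5
156 = 2^2 × 3 × 13
gcd(204, 348, 60, 156) = 2^2 × 3 = 12.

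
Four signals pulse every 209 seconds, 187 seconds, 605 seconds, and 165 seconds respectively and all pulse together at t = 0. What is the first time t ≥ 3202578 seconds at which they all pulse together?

Joint pulses occur at multiples of LCM(209, 187, 605, 165).
209 = 11 × 19
187 = 11 × 17
605 = 5 × 11^2
165 = 3 × 5 × 11
LCM(209, 187, 605, 165) = 3 × 5 × 11^2 × 17 × 19 = 586245.
Smallest multiple of 586245 that is ≥ 3202578: ⌈3202578/586245⌉ × 586245 = 6 × 586245 = 3517470.

3517470 seconds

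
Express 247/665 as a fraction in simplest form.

13/35

247 = 13 × 19
665 = 5 × 7 × 19
gcd(247, 665) = 19.
Divide numerator and denominator by 19: 247/665 = 13/35.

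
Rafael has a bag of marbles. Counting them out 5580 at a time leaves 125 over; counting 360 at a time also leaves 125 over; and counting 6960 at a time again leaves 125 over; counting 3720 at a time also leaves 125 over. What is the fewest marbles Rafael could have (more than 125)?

647405

N − 125 must be a common multiple of 5580, 360, 6960, and 3720.
5580 = 2^2 × 3^2 × 5 × 31
360 = 2^3 × 3^2 × 5
6960 = 2^4 × 3 × 5 × 29
3720 = 2^3 × 3 × 5 × 31
LCM(5580, 360, 6960, 3720) = 2^4 × 3^2 × 5 × 29 × 31 = 647280.
Smallest N > 125 is LCM + 125 = 647280 + 125 = 647405.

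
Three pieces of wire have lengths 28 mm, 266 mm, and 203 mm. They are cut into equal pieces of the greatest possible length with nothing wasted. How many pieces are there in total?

Piece length = gcd(28, 266, 203).
28 = 2^2 × 7
266 = 2 × 7 × 19
203 = 7 × 29
gcd(28, 266, 203) = 7.
Total pieces = 28/7 + 266/7 + 203/7 = 4 + 38 + 29 = 71.

71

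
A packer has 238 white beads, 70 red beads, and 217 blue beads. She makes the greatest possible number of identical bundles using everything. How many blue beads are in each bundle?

31

Number of bundles = gcd(238, 70, 217).
238 = 2 × 7 × 17
70 = 2 × 5 × 7
217 = 7 × 31
gcd(238, 70, 217) = 7.
blue beads per bundle = 217 / 7 = 31.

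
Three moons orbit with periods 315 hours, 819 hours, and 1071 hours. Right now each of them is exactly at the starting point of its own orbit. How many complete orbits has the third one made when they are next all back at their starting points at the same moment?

The first common completion time is the LCM of the periods.
315 = 3^2 × 5 × 7
819 = 3^2 × 7 × 13
1071 = 3^2 × 7 × 17
LCM(315, 819, 1071) = 3^2 × 5 × 7 × 13 × 17 = 69615.
Orbits for period 1071: 69615 / 1071 = 65.

65 orbits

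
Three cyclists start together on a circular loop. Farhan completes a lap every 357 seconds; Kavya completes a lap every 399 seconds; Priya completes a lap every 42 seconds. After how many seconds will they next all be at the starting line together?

We need the least common multiple of the intervals.
357 = 3 × 7 × 17
399 = 3 × 7 × 19
42 = 2 × 3 × 7
LCM(357, 399, 42) = 2 × 3 × 7 × 17 × 19 = 13566.

13566 seconds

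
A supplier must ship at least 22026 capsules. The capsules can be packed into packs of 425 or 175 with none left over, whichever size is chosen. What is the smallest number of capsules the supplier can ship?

23800

The number of capsules must be a common multiple of 425 and 175, so a multiple of their LCM.
425 = 5^2 × 17
175 = 5^2 × 7
LCM(425, 175) = 5^2 × 7 × 17 = 2975.
Smallest multiple of 2975 that is ≥ 22026: ⌈22026/2975⌉ × 2975 = 8 × 2975 = 23800.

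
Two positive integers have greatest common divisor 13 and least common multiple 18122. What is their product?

For any two positive integers, gcd × lcm = product = 13 × 18122 = 235586.

235586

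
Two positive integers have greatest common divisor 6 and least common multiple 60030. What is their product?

For any two positive integers, gcd × lcm = product = 6 × 60030 = 360180.

360180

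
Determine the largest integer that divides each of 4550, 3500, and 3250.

4550 = 2 × 5^2 × 7 × 13
3500 = 2^2 × 5^3 × 7
3250 = 2 × 5^3 × 13
gcd(4550, 3500, 3250) = 2 × 5^2 = 50.

50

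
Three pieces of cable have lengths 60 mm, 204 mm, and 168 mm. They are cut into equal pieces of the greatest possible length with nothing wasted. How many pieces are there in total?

36

Piece length = gcd(60, 204, 168).
60 = 2^2 × 3 × 5
204 = 2^2 × 3 × 17
168 = 2^3 × 3 × 7
gcd(60, 204, 168) = 2^2 × 3 = 12.
Total pieces = 60/12 + 204/12 + 168/12 = 5 + 17 + 14 = 36.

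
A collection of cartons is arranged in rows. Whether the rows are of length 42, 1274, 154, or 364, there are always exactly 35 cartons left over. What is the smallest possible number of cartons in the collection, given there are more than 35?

84119

N − 35 must be a common multiple of 42, 1274, 154, and 364.
42 = 2 × 3 × 7
1274 = 2 × 7^2 × 13
154 = 2 × 7 × 11
364 = 2^2 × 7 × 13
LCM(42, 1274, 154, 364) = 2^2 × 3 × 7^2 × 11 × 13 = 84084.
Smallest N > 35 is LCM + 35 = 84084 + 35 = 84119.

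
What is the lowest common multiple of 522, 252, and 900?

182700

522 = 2 × 3^2 × 29
252 = 2^2 × 3^2 × 7
900 = 2^2 × 3^2 × 5^2
LCM(522, 252, 900) = 2^2 × 3^2 × 5^2 × 7 × 29 = 182700.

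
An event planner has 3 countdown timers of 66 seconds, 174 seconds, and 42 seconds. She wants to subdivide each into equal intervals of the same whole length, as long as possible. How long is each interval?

The interval must divide each timer length; the longest such is the gcd.
66 = 2 × 3 × 11
174 = 2 × 3 × 29
42 = 2 × 3 × 7
gcd(66, 174, 42) = 2 × 3 = 6.

6 seconds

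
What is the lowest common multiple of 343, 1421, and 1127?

228781

343 = 7^3
1421 = 7^2 × 29
1127 = 7^2 × 23
LCM(343, 1421, 1127) = 7^3 × 23 × 29 = 228781.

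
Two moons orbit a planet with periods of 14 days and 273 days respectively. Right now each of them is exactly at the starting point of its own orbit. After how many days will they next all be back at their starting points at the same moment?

546 days

They coincide at every common multiple of the periods; the first is the LCM.
14 = 2 × 7
273 = 3 × 7 × 13
LCM(14, 273) = 2 × 3 × 7 × 13 = 546.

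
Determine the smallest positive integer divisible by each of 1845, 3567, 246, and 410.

107010

1845 = 3^2 × 5 × 41
3567 = 3 × 29 × 41
246 = 2 × 3 × 41
410 = 2 × 5 × 41
LCM(1845, 3567, 246, 410) = 2 × 3^2 × 5 × 29 × 41 = 107010.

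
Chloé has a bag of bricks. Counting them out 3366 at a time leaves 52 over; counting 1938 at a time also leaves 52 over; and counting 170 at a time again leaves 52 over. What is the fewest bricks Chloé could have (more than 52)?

319822

N − 52 must be a common multiple of 3366, 1938, and 170.
3366 = 2 × 3^2 × 11 × 17
1938 = 2 × 3 × 17 × 19
170 = 2 × 5 × 17
LCM(3366, 1938, 170) = 2 × 3^2 × 5 × 11 × 17 × 19 = 319770.
Smallest N > 52 is LCM + 52 = 319770 + 52 = 319822.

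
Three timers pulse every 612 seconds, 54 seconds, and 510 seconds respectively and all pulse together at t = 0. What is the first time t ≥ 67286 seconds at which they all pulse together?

Joint pulses occur at multiples of LCM(612, 54, 510).
612 = 2^2 × 3^2 × 17
54 = 2 × 3^3
510 = 2 × 3 × 5 × 17
LCM(612, 54, 510) = 2^2 × 3^3 × 5 × 17 = 9180.
Smallest multiple of 9180 that is ≥ 67286: ⌈67286/9180⌉ × 9180 = 8 × 9180 = 73440.

73440 seconds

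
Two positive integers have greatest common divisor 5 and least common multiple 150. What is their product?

For any two positive integers, gcd × lcm = product = 5 × 150 = 750.

750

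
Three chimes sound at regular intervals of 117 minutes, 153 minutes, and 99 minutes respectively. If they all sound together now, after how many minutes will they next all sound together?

21879 minutes

The first simultaneous occurrence is after LCM of the individual periods.
117 = 3^2 × 13
153 = 3^2 × 17
99 = 3^2 × 11
LCM(117, 153, 99) = 3^2 × 11 × 13 × 17 = 21879.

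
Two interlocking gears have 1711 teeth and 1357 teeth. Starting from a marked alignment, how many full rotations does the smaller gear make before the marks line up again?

They are all back at their starting positions together after one LCM of the periods.
1711 = 29 × 59
1357 = 23 × 59
LCM(1711, 1357) = 23 × 29 × 59 = 39353.
Rotations for period 1357: 39353 / 1357 = 29.

29 rotations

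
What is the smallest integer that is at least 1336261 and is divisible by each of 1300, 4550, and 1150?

The integer must be a common multiple of 1300, 4550, and 1150, so a multiple of their LCM.
1300 = 2^2 × 5^2 × 13
4550 = 2 × 5^2 × 7 × 13
1150 = 2 × 5^2 × 23
LCM(1300, 4550, 1150) = 2^2 × 5^2 × 7 × 13 × 23 = 209300.
Smallest multiple of 209300 that is ≥ 1336261: ⌈1336261/209300⌉ × 209300 = 7 × 209300 = 1465100.

1465100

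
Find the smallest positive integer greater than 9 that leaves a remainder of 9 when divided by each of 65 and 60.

789

N − 9 must be a common multiple of 65 and 60.
65 = 5 × 13
60 = 2^2 × 3 × 5
LCM(65, 60) = 2^2 × 3 × 5 × 13 = 780.
Smallest N > 9 is LCM + 9 = 780 + 9 = 789.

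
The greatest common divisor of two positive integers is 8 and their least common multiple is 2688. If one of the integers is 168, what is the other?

128

For two integers, gcd × lcm = product, so the other is (8 × 2688) / 168 = 21504 / 168 = 128.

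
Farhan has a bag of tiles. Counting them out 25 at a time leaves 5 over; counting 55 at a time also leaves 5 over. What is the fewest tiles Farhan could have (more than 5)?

280

N − 5 must be a common multiple of 25 and 55.
25 = 5^2
55 = 5 × 11
LCM(25, 55) = 5^2 × 11 = 275.
Smallest N > 5 is LCM + 5 = 275 + 5 = 280.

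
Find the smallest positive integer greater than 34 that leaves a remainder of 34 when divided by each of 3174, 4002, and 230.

N − 34 must be a common multiple of 3174, 4002, and 230.
3174 = 2 × 3 × 23^2
4002 = 2 × 3 × 23 × 29
230 = 2 × 5 × 23
LCM(3174, 4002, 230) = 2 × 3 × 5 × 23^2 × 29 = 460230.
Smallest N > 34 is LCM + 34 = 460230 + 34 = 460264.

460264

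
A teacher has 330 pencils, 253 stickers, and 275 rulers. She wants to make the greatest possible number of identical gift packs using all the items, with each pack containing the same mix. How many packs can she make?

11 packs

The pack count must divide each quantity, so the greatest is gcd(330, 253, 275).
330 = 2 × 3 × 5 × 11
253 = 11 × 23
275 = 5^2 × 11
gcd(330, 253, 275) = 11.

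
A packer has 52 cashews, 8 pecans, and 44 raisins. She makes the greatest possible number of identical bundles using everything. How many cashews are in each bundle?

13

Number of bundles = gcd(52, 8, 44).
52 = 2^2 × 13
8 = 2^3
44 = 2^2 × 11
gcd(52, 8, 44) = 2^2 = 4.
cashews per bundle = 52 / 4 = 13.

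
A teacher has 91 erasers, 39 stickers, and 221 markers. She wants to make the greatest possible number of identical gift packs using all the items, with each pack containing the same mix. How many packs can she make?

13 packs

The pack count must divide each quantity, so the greatest is gcd(91, 39, 221).
91 = 7 × 13
39 = 3 × 13
221 = 13 × 17
gcd(91, 39, 221) = 13.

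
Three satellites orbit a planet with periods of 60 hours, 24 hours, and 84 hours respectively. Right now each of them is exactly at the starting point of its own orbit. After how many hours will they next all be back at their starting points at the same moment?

They coincide at every common multiple of the periods; the first is the LCM.
60 = 2^2 × 3 × 5
24 = 2^3 × 3
84 = 2^2 × 3 × 7
LCM(60, 24, 84) = 2^3 × 3 × 5 × 7 = 840.

840 hours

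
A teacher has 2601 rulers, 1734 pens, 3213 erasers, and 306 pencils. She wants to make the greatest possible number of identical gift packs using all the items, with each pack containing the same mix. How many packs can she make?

The pack count must divide each quantity, so the greatest is gcd(2601, 1734, 3213, 306).
2601 = 3^2 × 17^2
1734 = 2 × 3 × 17^2
3213 = 3^3 × 7 × 17
306 = 2 × 3^2 × 17
gcd(2601, 1734, 3213, 306) = 3 × 17 = 51.

51 packs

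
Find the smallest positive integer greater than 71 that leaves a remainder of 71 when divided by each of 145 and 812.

4131

N − 71 must be a common multiple of 145 and 812.
145 = 5 × 29
812 = 2^2 × 7 × 29
LCM(145, 812) = 2^2 × 5 × 7 × 29 = 4060.
Smallest N > 71 is LCM + 71 = 4060 + 71 = 4131.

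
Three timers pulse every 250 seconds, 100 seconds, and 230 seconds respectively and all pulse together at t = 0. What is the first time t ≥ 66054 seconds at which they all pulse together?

Joint pulses occur at multiples of LCM(250, 100, 230).
250 = 2 × 5^3
100 = 2^2 × 5^2
230 = 2 × 5 × 23
LCM(250, 100, 230) = 2^2 × 5^3 × 23 = 11500.
Smallest multiple of 11500 that is ≥ 66054: ⌈66054/11500⌉ × 11500 = 6 × 11500 = 69000.

69000 seconds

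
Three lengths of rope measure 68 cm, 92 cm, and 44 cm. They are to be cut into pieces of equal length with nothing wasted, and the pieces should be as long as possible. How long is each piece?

The greatest length dividing all of 68, 92, and 44 is their gcd.
68 = 2^2 × 17
92 = 2^2 × 23
44 = 2^2 × 11
gcd(68, 92, 44) = 2^2 = 4.

4 cm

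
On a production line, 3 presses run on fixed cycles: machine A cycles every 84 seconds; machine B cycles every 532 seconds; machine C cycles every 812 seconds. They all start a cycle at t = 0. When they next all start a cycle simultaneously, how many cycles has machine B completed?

All finish a whole number of cycles simultaneously at t = LCM of the periods.
84 = 2^2 × 3 × 7
532 = 2^2 × 7 × 19
812 = 2^2 × 7 × 29
LCM(84, 532, 812) = 2^2 × 3 × 7 × 19 × 29 = 46284.
Cycles for period 532: 46284 / 532 = 87.

87 cycles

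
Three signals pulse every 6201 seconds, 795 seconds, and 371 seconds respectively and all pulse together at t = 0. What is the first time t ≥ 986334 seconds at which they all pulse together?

1085175 seconds

Joint pulses occur at multiples of LCM(6201, 795, 371).
6201 = 3^2 × 13 × 53
795 = 3 × 5 × 53
371 = 7 × 53
LCM(6201, 795, 371) = 3^2 × 5 × 7 × 13 × 53 = 217035.
Smallest multiple of 217035 that is ≥ 986334: ⌈986334/217035⌉ × 217035 = 5 × 217035 = 1085175.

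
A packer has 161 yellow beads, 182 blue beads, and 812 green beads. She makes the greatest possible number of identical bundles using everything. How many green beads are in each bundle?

Number of bundles = gcd(161, 182, 812).
161 = 7 × 23
182 = 2 × 7 × 13
812 = 2^2 × 7 × 29
gcd(161, 182, 812) = 7.
green beads per bundle = 812 / 7 = 116.

116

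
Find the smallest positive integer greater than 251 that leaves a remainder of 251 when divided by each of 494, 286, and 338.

N − 251 must be a common multiple of 494, 286, and 338.
494 = 2 × 13 × 19
286 = 2 × 11 × 13
338 = 2 × 13^2
LCM(494, 286, 338) = 2 × 11 × 13^2 × 19 = 70642.
Smallest N > 251 is LCM + 251 = 70642 + 251 = 70893.

70893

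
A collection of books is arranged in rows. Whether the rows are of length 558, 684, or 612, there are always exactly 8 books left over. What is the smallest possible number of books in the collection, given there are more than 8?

360476

N − 8 must be a common multiple of 558, 684, and 612.
558 = 2 × 3^2 × 31
684 = 2^2 × 3^2 × 19
612 = 2^2 × 3^2 × 17
LCM(558, 684, 612) = 2^2 × 3^2 × 17 × 19 × 31 = 360468.
Smallest N > 8 is LCM + 8 = 360468 + 8 = 360476.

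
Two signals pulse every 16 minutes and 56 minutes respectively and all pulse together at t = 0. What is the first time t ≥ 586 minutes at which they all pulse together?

672 minutes

Joint pulses occur at multiples of LCM(16, 56).
16 = 2^4
56 = 2^3 × 7
LCM(16, 56) = 2^4 × 7 = 112.
Smallest multiple of 112 that is ≥ 586: ⌈586/112⌉ × 112 = 6 × 112 = 672.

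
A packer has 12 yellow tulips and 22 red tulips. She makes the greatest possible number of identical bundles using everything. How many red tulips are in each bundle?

Number of bundles = gcd(12, 22).
12 = 2^2 × 3
22 = 2 × 11
gcd(12, 22) = 2.
red tulips per bundle = 22 / 2 = 11.

11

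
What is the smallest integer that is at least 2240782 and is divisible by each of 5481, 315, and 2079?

The integer must be a common multiple of 5481, 315, and 2079, so a multiple of their LCM.
5481 = 3^3 × 7 × 29
315 = 3^2 × 5 × 7
2079 = 3^3 × 7 × 11
LCM(5481, 315, 2079) = 3^3 × 5 × 7 × 11 × 29 = 301455.
Smallest multiple of 301455 that is ≥ 2240782: ⌈2240782/301455⌉ × 301455 = 8 × 301455 = 2411640.

2411640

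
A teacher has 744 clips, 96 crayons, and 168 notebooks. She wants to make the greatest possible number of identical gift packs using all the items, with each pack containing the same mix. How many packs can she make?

24 packs

The pack count must divide each quantity, so the greatest is gcd(744, 96, 168).
744 = 2^3 × 3 × 31
96 = 2^5 × 3
168 = 2^3 × 3 × 7
gcd(744, 96, 168) = 2^3 × 3 = 24.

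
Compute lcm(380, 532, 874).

380 = 2^2 × 5 × 19
532 = 2^2 × 7 × 19
874 = 2 × 19 × 23
LCM(380, 532, 874) = 2^2 × 5 × 7 × 19 × 23 = 61180.

61180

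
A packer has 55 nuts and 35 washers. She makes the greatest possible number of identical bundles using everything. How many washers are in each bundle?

Number of bundles = gcd(55, 35).
55 = 5 × 11
35 = 5 × 7
gcd(55, 35) = 5.
washers per bundle = 35 / 5 = 7.

7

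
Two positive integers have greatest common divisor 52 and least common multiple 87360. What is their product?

For any two positive integers, gcd × lcm = product = 52 × 87360 = 4542720.

4542720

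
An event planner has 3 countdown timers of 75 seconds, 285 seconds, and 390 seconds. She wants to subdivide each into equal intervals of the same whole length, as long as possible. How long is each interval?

15 seconds

The interval must divide each timer length; the longest such is the gcd.
75 = 3 × 5^2
285 = 3 × 5 × 19
390 = 2 × 3 × 5 × 13
gcd(75, 285, 390) = 3 × 5 = 15.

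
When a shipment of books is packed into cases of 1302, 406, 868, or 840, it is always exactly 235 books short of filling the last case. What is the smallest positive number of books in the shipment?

754925

Being 235 short of a full case of size k means N ≡ −235 (mod k), i.e. N + 235 is a multiple of each size.
1302 = 2 × 3 × 7 × 31
406 = 2 × 7 × 29
868 = 2^2 × 7 × 31
840 = 2^3 × 3 × 5 × 7
LCM(1302, 406, 868, 840) = 2^3 × 3 × 5 × 7 × 29 × 31 = 755160.
Smallest positive N is 755160 − 235 = 754925.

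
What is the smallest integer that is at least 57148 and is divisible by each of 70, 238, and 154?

The integer must be a common multiple of 70, 238, and 154, so a multiple of their LCM.
70 = 2 × 5 × 7
238 = 2 × 7 × 17
154 = 2 × 7 × 11
LCM(70, 238, 154) = 2 × 5 × 7 × 11 × 17 = 13090.
Smallest multiple of 13090 that is ≥ 57148: ⌈57148/13090⌉ × 13090 = 5 × 13090 = 65450.

65450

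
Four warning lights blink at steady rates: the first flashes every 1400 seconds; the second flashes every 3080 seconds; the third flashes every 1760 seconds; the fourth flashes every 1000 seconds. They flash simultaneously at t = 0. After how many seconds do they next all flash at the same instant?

The first simultaneous occurrence is after LCM of the individual periods.
1400 = 2^3 × 5^2 × 7
3080 = 2^3 × 5 × 7 × 11
1760 = 2^5 × 5 × 11
1000 = 2^3 × 5^3
LCM(1400, 3080, 1760, 1000) = 2^5 × 5^3 × 7 × 11 = 308000.

308000 seconds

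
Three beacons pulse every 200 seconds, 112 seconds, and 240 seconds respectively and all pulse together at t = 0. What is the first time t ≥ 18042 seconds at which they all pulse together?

Joint pulses occur at multiples of LCM(200, 112, 240).
200 = 2^3 × 5^2
112 = 2^4 × 7
240 = 2^4 × 3 × 5
LCM(200, 112, 240) = 2^4 × 3 × 5^2 × 7 = 8400.
Smallest multiple of 8400 that is ≥ 18042: ⌈18042/8400⌉ × 8400 = 3 × 8400 = 25200.

25200 seconds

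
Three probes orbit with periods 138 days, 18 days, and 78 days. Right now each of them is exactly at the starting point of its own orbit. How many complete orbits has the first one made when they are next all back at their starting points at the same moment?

All finish a whole number of cycles simultaneously at t = LCM of the periods.
138 = 2 × 3 × 23
18 = 2 × 3^2
78 = 2 × 3 × 13
LCM(138, 18, 78) = 2 × 3^2 × 13 × 23 = 5382.
Orbits for period 138: 5382 / 138 = 39.

39 orbits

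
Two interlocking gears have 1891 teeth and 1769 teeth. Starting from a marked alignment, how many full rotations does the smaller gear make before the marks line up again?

31 rotations

They are all back at their starting positions together after one LCM of the periods.
1891 = 31 × 61
1769 = 29 × 61
LCM(1891, 1769) = 29 × 31 × 61 = 54839.
Rotations for period 1769: 54839 / 1769 = 31.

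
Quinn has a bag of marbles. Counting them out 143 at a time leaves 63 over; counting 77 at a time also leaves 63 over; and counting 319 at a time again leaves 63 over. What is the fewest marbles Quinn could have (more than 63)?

N − 63 must be a common multiple of 143, 77, and 319.
143 = 11 × 13
77 = 7 × 11
319 = 11 × 29
LCM(143, 77, 319) = 7 × 11 × 13 × 29 = 29029.
Smallest N > 63 is LCM + 63 = 29029 + 63 = 29092.

29092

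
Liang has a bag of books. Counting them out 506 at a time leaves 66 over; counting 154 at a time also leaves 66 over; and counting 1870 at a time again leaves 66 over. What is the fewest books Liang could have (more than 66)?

301136

N − 66 must be a common multiple of 506, 154, and 1870.
506 = 2 × 11 × 23
154 = 2 × 7 × 11
1870 = 2 × 5 × 11 × 17
LCM(506, 154, 1870) = 2 × 5 × 7 × 11 × 17 × 23 = 301070.
Smallest N > 66 is LCM + 66 = 301070 + 66 = 301136.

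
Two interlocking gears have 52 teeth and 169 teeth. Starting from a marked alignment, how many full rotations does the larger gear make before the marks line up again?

4 rotations

All finish a whole number of cycles simultaneously at t = LCM of the periods.
52 = 2^2 × 13
169 = 13^2
LCM(52, 169) = 2^2 × 13^2 = 676.
Rotations for period 169: 676 / 169 = 4.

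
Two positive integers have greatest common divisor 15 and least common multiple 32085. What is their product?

481275

For any two positive integers, gcd × lcm = product = 15 × 32085 = 481275.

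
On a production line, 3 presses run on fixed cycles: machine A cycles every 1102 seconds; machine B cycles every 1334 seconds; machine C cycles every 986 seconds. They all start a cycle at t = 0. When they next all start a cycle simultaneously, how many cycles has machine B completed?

All finish a whole number of cycles simultaneously at t = LCM of the periods.
1102 = 2 × 19 × 29
1334 = 2 × 23 × 29
986 = 2 × 17 × 29
LCM(1102, 1334, 986) = 2 × 17 × 19 × 23 × 29 = 430882.
Cycles for period 1334: 430882 / 1334 = 323.

323 cycles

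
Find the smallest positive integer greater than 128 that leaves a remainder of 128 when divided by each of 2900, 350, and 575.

N − 128 must be a common multiple of 2900, 350, and 575.
2900 = 2^2 × 5^2 × 29
350 = 2 × 5^2 × 7
575 = 5^2 × 23
LCM(2900, 350, 575) = 2^2 × 5^2 × 7 × 23 × 29 = 466900.
Smallest N > 128 is LCM + 128 = 466900 + 128 = 467028.

467028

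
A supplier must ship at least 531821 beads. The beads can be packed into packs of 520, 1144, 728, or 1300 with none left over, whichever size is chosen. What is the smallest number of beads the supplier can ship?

The number of beads must be a common multiple of 520, 1144, 728, and 1300, so a multiple of their LCM.
520 = 2^3 × 5 × 13
1144 = 2^3 × 11 × 13
728 = 2^3 × 7 × 13
1300 = 2^2 × 5^2 × 13
LCM(520, 1144, 728, 1300) = 2^3 × 5^2 × 7 × 11 × 13 = 200200.
Smallest multiple of 200200 that is ≥ 531821: ⌈531821/200200⌉ × 200200 = 3 × 200200 = 600600.

600600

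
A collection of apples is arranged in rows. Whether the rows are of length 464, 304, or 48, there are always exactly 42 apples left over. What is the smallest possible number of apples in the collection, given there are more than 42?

N − 42 must be a common multiple of 464, 304, and 48.
464 = 2^4 × 29
304 = 2^4 × 19
48 = 2^4 × 3
LCM(464, 304, 48) = 2^4 × 3 × 19 × 29 = 26448.
Smallest N > 42 is LCM + 42 = 26448 + 42 = 26490.

26490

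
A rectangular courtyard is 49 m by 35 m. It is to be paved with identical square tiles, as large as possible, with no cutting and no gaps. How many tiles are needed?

35

Tile side = gcd(49, 35).
49 = 7^2
35 = 5 × 7
gcd(49, 35) = 7.
Tiles: (49/7) × (35/7) = 7 × 5 = 35.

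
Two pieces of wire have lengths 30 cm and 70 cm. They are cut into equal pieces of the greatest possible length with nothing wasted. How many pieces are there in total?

Piece length = gcd(30, 70).
30 = 2 × 3 × 5
70 = 2 × 5 × 7
gcd(30, 70) = 2 × 5 = 10.
Total pieces = 30/10 + 70/10 = 3 + 7 = 10.

10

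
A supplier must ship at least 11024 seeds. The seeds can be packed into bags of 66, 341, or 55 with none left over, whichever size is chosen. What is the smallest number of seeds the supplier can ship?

20460

The number of seeds must be a common multiple of 66, 341, and 55, so a multiple of their LCM.
66 = 2 × 3 × 11
341 = 11 × 31
55 = 5 × 11
LCM(66, 341, 55) = 2 × 3 × 5 × 11 × 31 = 10230.
Smallest multiple of 10230 that is ≥ 11024: ⌈11024/10230⌉ × 10230 = 2 × 10230 = 20460.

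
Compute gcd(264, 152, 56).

8

264 = 2^3 × 3 × 11
152 = 2^3 × 19
56 = 2^3 × 7
gcd(264, 152, 56) = 2^3 = 8.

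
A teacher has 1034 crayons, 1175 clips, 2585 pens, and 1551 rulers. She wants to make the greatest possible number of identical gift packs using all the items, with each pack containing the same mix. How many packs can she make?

The pack count must divide each quantity, so the greatest is gcd(1034, 1175, 2585, 1551).
1034 = 2 × 11 × 47
1175 = 5^2 × 47
2585 = 5 × 11 × 47
1551 = 3 × 11 × 47
gcd(1034, 1175, 2585, 1551) = 47.

47 packs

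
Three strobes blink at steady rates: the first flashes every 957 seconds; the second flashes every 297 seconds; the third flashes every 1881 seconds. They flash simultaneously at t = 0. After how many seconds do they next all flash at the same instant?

163647 seconds

We need the least common multiple of the intervals.
957 = 3 × 11 × 29
297 = 3^3 × 11
1881 = 3^2 × 11 × 19
LCM(957, 297, 1881) = 3^3 × 11 × 19 × 29 = 163647.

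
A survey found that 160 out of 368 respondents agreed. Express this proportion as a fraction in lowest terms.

10/23

160 = 2^5 × 5
368 = 2^4 × 23
gcd(160, 368) = 2^4 = 16.
Divide numerator and denominator by 16: 160/368 = 10/23.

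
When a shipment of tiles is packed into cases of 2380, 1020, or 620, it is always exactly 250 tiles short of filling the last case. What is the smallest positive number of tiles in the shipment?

221090

Being 250 short of a full case of size k means N ≡ −250 (mod k), i.e. N + 250 is a multiple of each size.
2380 = 2^2 × 5 × 7 × 17
1020 = 2^2 × 3 × 5 × 17
620 = 2^2 × 5 × 31
LCM(2380, 1020, 620) = 2^2 × 3 × 5 × 7 × 17 × 31 = 221340.
Smallest positive N is 221340 − 250 = 221090.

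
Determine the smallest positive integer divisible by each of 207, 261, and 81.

54027

207 = 3^2 × 23
261 = 3^2 × 29
81 = 3^4
LCM(207, 261, 81) = 3^4 × 23 × 29 = 54027.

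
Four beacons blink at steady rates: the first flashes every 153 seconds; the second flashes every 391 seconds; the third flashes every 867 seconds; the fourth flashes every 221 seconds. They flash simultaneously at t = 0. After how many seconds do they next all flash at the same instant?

777699 seconds

We need the least common multiple of the intervals.
153 = 3^2 × 17
391 = 17 × 23
867 = 3 × 17^2
221 = 13 × 17
LCM(153, 391, 867, 221) = 3^2 × 13 × 17^2 × 23 = 777699.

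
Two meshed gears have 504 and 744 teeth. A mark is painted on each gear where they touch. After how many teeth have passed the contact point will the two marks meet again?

15624 teeth

They coincide at every common multiple of the periods; the first is the LCM.
504 = 2^3 × 3^2 × 7
744 = 2^3 × 3 × 31
LCM(504, 744) = 2^3 × 3^2 × 7 × 31 = 15624.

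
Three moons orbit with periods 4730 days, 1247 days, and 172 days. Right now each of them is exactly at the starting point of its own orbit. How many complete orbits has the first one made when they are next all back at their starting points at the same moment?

58 orbits

All finish a whole number of cycles simultaneously at t = LCM of the periods.
4730 = 2 × 5 × 11 × 43
1247 = 29 × 43
172 = 2^2 × 43
LCM(4730, 1247, 172) = 2^2 × 5 × 11 × 29 × 43 = 274340.
Orbits for period 4730: 274340 / 4730 = 58.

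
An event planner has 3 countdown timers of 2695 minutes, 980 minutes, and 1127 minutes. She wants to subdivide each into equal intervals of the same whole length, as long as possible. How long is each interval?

The interval must divide each timer length; the longest such is the gcd.
2695 = 5 × 7^2 × 11
980 = 2^2 × 5 × 7^2
1127 = 7^2 × 23
gcd(2695, 980, 1127) = 7^2 = 49.

49 minutes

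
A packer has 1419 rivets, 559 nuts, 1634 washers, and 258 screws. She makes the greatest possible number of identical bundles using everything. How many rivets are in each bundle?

Number of bundles = gcd(1419, 559, 1634, 258).
1419 = 3 × 11 × 43
559 = 13 × 43
1634 = 2 × 19 × 43
258 = 2 × 3 × 43
gcd(1419, 559, 1634, 258) = 43.
rivets per bundle = 1419 / 43 = 33.

33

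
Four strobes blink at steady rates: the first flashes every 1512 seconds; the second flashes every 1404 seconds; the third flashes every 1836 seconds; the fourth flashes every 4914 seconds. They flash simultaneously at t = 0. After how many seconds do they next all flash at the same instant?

334152 seconds

They coincide at every common multiple of the periods; the first is the LCM.
1512 = 2^3 × 3^3 × 7
1404 = 2^2 × 3^3 × 13
1836 = 2^2 × 3^3 × 17
4914 = 2 × 3^3 × 7 × 13
LCM(1512, 1404, 1836, 4914) = 2^3 × 3^3 × 7 × 13 × 17 = 334152.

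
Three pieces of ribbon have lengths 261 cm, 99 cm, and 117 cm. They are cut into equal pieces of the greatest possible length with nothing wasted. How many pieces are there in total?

Piece length = gcd(261, 99, 117).
261 = 3^2 × 29
99 = 3^2 × 11
117 = 3^2 × 13
gcd(261, 99, 117) = 3^2 = 9.
Total pieces = 261/9 + 99/9 + 117/9 = 29 + 11 + 13 = 53.

53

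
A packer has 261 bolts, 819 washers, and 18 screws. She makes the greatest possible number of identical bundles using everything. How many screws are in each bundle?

2

Number of bundles = gcd(261, 819, 18).
261 = 3^2 × 29
819 = 3^2 × 7 × 13
18 = 2 × 3^2
gcd(261, 819, 18) = 3^2 = 9.
screws per bundle = 18 / 9 = 2.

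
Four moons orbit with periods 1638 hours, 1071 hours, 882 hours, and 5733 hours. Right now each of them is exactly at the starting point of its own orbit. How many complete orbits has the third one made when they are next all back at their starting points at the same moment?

They are all back at their starting positions together after one LCM of the periods.
1638 = 2 × 3^2 × 7 × 13
1071 = 3^2 × 7 × 17
882 = 2 × 3^2 × 7^2
5733 = 3^2 × 7^2 × 13
LCM(1638, 1071, 882, 5733) = 2 × 3^2 × 7^2 × 13 × 17 = 194922.
Orbits for period 882: 194922 / 882 = 221.

221 orbits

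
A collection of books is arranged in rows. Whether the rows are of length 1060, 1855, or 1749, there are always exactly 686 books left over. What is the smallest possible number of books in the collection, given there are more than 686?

N − 686 must be a common multiple of 1060, 1855, and 1749.
1060 = 2^2 × 5 × 53
1855 = 5 × 7 × 53
1749 = 3 × 11 × 53
LCM(1060, 1855, 1749) = 2^2 × 3 × 5 × 7 × 11 × 53 = 244860.
Smallest N > 686 is LCM + 686 = 244860 + 686 = 245546.

245546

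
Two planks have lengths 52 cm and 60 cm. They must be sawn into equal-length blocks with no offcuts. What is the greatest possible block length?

4 cm

The block length must divide every plank, so the greatest is gcd(52, 60).
52 = 2^2 × 13
60 = 2^2 × 3 × 5
gcd(52, 60) = 2^2 = 4.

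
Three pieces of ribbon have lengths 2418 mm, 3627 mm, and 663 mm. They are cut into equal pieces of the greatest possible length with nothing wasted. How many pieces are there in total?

Piece length = gcd(2418, 3627, 663).
2418 = 2 × 3 × 13 × 31
3627 = 3^2 × 13 × 31
663 = 3 × 13 × 17
gcd(2418, 3627, 663) = 3 × 13 = 39.
Total pieces = 2418/39 + 3627/39 + 663/39 = 62 + 93 + 17 = 172.

172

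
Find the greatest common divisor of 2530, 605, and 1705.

55

2530 = 2 × 5 × 11 × 23
605 = 5 × 11^2
1705 = 5 × 11 × 31
gcd(2530, 605, 1705) = 5 × 11 = 55.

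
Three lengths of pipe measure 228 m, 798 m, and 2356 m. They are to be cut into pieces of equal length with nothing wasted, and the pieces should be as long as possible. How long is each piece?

Each piece length must divide every original length, so the longest possible is gcd(228, 798, 2356).
228 = 2^2 × 3 × 19
798 = 2 × 3 × 7 × 19
2356 = 2^2 × 19 × 31
gcd(228, 798, 2356) = 2 × 19 = 38.

38 m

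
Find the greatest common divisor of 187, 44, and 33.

187 = 11 × 17
44 = 2^2 × 11
33 = 3 × 11
gcd(187, 44, 33) = 11.

11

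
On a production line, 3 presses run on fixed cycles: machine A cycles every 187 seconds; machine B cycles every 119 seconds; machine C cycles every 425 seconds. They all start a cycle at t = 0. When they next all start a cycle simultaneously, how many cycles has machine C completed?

77 cycles

They are all back at their starting positions together after one LCM of the periods.
187 = 11 × 17
119 = 7 × 17
425 = 5^2 × 17
LCM(187, 119, 425) = 5^2 × 7 × 11 × 17 = 32725.
Cycles for period 425: 32725 / 425 = 77.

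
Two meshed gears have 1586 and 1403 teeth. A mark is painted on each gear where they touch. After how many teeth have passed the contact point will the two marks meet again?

We need the least common multiple of the intervals.
1586 = 2 × 13 × 61
1403 = 23 × 61
LCM(1586, 1403) = 2 × 13 × 23 × 61 = 36478.

36478 teeth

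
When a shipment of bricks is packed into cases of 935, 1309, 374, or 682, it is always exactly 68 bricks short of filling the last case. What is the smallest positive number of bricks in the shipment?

405722

Being 68 short of a full case of size k means N ≡ −68 (mod k), i.e. N + 68 is a multiple of each size.
935 = 5 × 11 × 17
1309 = 7 × 11 × 17
374 = 2 × 11 × 17
682 = 2 × 11 × 31
LCM(935, 1309, 374, 682) = 2 × 5 × 7 × 11 × 17 × 31 = 405790.
Smallest positive N is 405790 − 68 = 405722.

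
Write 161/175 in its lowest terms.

161 = 7 × 23
175 = 5^2 × 7
gcd(161, 175) = 7.
Divide numerator and denominator by 7: 161/175 = 23/25.

23/25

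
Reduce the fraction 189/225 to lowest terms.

21/25

189 = 3^3 × 7
225 = 3^2 × 5^2
gcd(189, 225) = 3^2 = 9.
Divide numerator and denominator by 9: 189/225 = 21/25.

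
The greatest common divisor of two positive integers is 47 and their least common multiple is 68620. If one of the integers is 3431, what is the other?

For two integers, gcd × lcm = product, so the other is (47 × 68620) / 3431 = 3225140 / 3431 = 940.

940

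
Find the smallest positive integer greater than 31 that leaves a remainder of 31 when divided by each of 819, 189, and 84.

9859

N − 31 must be a common multiple of 819, 189, and 84.
819 = 3^2 × 7 × 13
189 = 3^3 × 7
84 = 2^2 × 3 × 7
LCM(819, 189, 84) = 2^2 × 3^3 × 7 × 13 = 9828.
Smallest N > 31 is LCM + 31 = 9828 + 31 = 9859.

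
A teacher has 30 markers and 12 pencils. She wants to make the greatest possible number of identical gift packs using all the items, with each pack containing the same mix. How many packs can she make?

6 packs

By the Euclidean algorithm:
30 = 2 × 12 + 6
12 = 2 × 6 + 0
gcd(30, 12) = 6.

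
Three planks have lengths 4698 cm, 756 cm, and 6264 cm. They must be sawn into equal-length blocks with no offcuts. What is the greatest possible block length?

This is the greatest common divisor of 4698, 756, and 6264.
4698 = 2 × 3^4 × 29
756 = 2^2 × 3^3 × 7
6264 = 2^3 × 3^3 × 29
gcd(4698, 756, 6264) = 2 × 3^3 = 54.

54 cm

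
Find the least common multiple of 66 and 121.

66 = 2 × 3 × 11
121 = 11^2
LCM(66, 121) = 2 × 3 × 11^2 = 726.

726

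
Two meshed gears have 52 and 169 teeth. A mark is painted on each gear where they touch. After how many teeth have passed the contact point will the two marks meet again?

They coincide at every common multiple of the periods; the first is the LCM.
52 = 2^2 × 13
169 = 13^2
LCM(52, 169) = 2^2 × 13^2 = 676.

676 teeth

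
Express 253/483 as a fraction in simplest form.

253 = 11 × 23
483 = 3 × 7 × 23
gcd(253, 483) = 23.
Divide numerator and denominator by 23: 253/483 = 11/21.

11/21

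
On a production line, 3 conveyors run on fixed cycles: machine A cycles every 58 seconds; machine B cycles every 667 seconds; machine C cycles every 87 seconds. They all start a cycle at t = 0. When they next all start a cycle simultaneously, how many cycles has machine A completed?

69 cycles

They are all back at their starting positions together after one LCM of the periods.
58 = 2 × 29
667 = 23 × 29
87 = 3 × 29
LCM(58, 667, 87) = 2 × 3 × 23 × 29 = 4002.
Cycles for period 58: 4002 / 58 = 69.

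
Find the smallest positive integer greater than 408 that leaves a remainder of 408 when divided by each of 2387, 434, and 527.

81566

N − 408 must be a common multiple of 2387, 434, and 527.
2387 = 7 × 11 × 31
434 = 2 × 7 × 31
527 = 17 × 31
LCM(2387, 434, 527) = 2 × 7 × 11 × 17 × 31 = 81158.
Smallest N > 408 is LCM + 408 = 81158 + 408 = 81566.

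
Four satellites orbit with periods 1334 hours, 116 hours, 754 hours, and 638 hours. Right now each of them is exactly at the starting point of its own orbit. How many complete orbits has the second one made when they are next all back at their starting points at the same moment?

3289 orbits

All finish a whole number of cycles simultaneously at t = LCM of the periods.
1334 = 2 × 23 × 29
116 = 2^2 × 29
754 = 2 × 13 × 29
638 = 2 × 11 × 29
LCM(1334, 116, 754, 638) = 2^2 × 11 × 13 × 23 × 29 = 381524.
Orbits for period 116: 381524 / 116 = 3289.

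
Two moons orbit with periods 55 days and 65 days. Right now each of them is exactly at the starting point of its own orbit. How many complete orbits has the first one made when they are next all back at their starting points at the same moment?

13 orbits

They are all back at their starting positions together after one LCM of the periods.
55 = 5 × 11
65 = 5 × 13
LCM(55, 65) = 5 × 11 × 13 = 715.
Orbits for period 55: 715 / 55 = 13.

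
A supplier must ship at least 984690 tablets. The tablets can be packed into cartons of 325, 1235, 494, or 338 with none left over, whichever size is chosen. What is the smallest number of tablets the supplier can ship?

The number of tablets must be a common multiple of 325, 1235, 494, and 338, so a multiple of their LCM.
325 = 5^2 × 13
1235 = 5 × 13 × 19
494 = 2 × 13 × 19
338 = 2 × 13^2
LCM(325, 1235, 494, 338) = 2 × 5^2 × 13^2 × 19 = 160550.
Smallest multiple of 160550 that is ≥ 984690: ⌈984690/160550⌉ × 160550 = 7 × 160550 = 1123850.

1123850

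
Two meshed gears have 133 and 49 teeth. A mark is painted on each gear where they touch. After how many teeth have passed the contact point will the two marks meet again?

We need the least common multiple of the intervals.
133 = 7 × 19
49 = 7^2
LCM(133, 49) = 7^2 × 19 = 931.

931 teeth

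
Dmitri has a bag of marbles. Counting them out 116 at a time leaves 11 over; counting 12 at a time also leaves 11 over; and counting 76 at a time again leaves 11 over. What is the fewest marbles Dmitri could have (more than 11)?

6623

N − 11 must be a common multiple of 116, 12, and 76.
116 = 2^2 × 29
12 = 2^2 × 3
76 = 2^2 × 19
LCM(116, 12, 76) = 2^2 × 3 × 19 × 29 = 6612.
Smallest N > 11 is LCM + 11 = 6612 + 11 = 6623.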